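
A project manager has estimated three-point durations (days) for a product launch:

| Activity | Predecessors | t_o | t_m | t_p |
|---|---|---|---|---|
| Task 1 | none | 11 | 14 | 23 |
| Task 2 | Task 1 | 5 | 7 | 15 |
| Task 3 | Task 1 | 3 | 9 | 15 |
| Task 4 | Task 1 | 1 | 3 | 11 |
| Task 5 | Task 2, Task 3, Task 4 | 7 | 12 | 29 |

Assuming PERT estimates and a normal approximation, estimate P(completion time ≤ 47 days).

0.974

te_Task 1 = (11 + 4·14 + 23)/6 = 90/6 = 15; σ²_Task 1 = ((23−11)/6)² = 4.000
te_Task 2 = (5 + 4·7 + 15)/6 = 48/6 = 8; σ²_Task 2 = ((15−5)/6)² = 2.778
te_Task 3 = (3 + 4·9 + 15)/6 = 54/6 = 9; σ²_Task 3 = ((15−3)/6)² = 4.000
te_Task 4 = (1 + 4·3 + 11)/6 = 24/6 = 4; σ²_Task 4 = ((11−1)/6)² = 2.778
te_Task 5 = (7 + 4·12 + 29)/6 = 84/6 = 14; σ²_Task 5 = ((29−7)/6)² = 13.444

Forward pass:
ES_Task 1 = 0; EF_Task 1 = 15
ES_Task 2 = 15; EF_Task 2 = 15+8 = 23
ES_Task 3 = 15; EF_Task 3 = 15+9 = 24
ES_Task 4 = 15; EF_Task 4 = 15+4 = 19
ES_Task 5 = max(EF_Task 2=23, EF_Task 3=24, EF_Task 4=19) = 24; EF_Task 5 = 24+14 = 38
Expected project duration μ = 38 days. Critical path: Task 1 → Task 3 → Task 5.

Variance along critical path = 4.000 + 4.000 + 13.444 = 21.444; σ = √21.444 = 4.631 days.
Z = (47 − 38) / 4.631 = 1.944
P(T ≤ 47) = Φ(1.944) ≈ 0.974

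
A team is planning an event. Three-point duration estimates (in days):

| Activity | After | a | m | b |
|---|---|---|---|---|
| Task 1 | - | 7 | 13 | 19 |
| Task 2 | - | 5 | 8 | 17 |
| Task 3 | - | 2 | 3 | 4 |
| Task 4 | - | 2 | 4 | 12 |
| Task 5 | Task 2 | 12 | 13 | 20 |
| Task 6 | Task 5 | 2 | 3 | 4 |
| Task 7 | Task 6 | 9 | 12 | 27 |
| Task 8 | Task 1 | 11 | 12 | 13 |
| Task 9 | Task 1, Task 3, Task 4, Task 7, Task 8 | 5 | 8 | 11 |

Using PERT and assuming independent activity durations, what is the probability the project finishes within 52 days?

te_Task 1 = (7 + 4·13 + 19)/6 = 78/6 = 13; σ²_Task 1 = ((19−7)/6)² = 4.000
te_Task 2 = (5 + 4·8 + 17)/6 = 54/6 = 9; σ²_Task 2 = ((17−5)/6)² = 4.000
te_Task 3 = (2 + 4·3 + 4)/6 = 18/6 = 3; σ²_Task 3 = ((4−2)/6)² = 0.111
te_Task 4 = (2 + 4·4 + 12)/6 = 30/6 = 5; σ²_Task 4 = ((12−2)/6)² = 2.778
te_Task 5 = (12 + 4·13 + 20)/6 = 84/6 = 14; σ²_Task 5 = ((20−12)/6)² = 1.778
te_Task 6 = (2 + 4·3 + 4)/6 = 18/6 = 3; σ²_Task 6 = ((4−2)/6)² = 0.111
te_Task 7 = (9 + 4·12 + 27)/6 = 84/6 = 14; σ²_Task 7 = ((27−9)/6)² = 9.000
te_Task 8 = (11 + 4·12 + 13)/6 = 72/6 = 12; σ²_Task 8 = ((13−11)/6)² = 0.111
te_Task 9 = (5 + 4·8 + 11)/6 = 48/6 = 8; σ²_Task 9 = ((11−5)/6)² = 1.000

Forward pass:
ES_Task 1 = 0; EF_Task 1 = 13
ES_Task 2 = 0; EF_Task 2 = 9
ES_Task 3 = 0; EF_Task 3 = 3
ES_Task 4 = 0; EF_Task 4 = 5
ES_Task 5 = 9; EF_Task 5 = 9+14 = 23
ES_Task 6 = 23; EF_Task 6 = 23+3 = 26
ES_Task 7 = 26; EF_Task 7 = 26+14 = 40
ES_Task 8 = 13; EF_Task 8 = 13+12 = 25
ES_Task 9 = max(EF_Task 1=13, EF_Task 3=3, EF_Task 4=5, EF_Task 7=40, EF_Task 8=25) = 40; EF_Task 9 = 40+8 = 48
Expected project duration μ = 48 days. Critical path: Task 2 → Task 5 → Task 6 → Task 7 → Task 9.

Variance along critical path = 4.000 + 1.778 + 0.111 + 9.000 + 1.000 = 15.889; σ = √15.889 = 3.986 days.
Z = (52 − 48) / 3.986 = 1.003
P(T ≤ 52) = Φ(1.003) ≈ 0.842

0.842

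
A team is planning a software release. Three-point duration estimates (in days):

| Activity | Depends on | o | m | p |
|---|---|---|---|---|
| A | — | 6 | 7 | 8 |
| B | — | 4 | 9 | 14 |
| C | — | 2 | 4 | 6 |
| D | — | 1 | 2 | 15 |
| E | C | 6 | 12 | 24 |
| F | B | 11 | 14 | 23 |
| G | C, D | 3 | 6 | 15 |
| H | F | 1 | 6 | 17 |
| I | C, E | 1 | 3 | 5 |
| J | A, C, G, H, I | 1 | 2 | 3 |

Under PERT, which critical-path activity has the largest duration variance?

te_A = (6 + 4·7 + 8)/6 = 42/6 = 7; σ²_A = ((8−6)/6)² = 0.111
te_B = (4 + 4·9 + 14)/6 = 54/6 = 9; σ²_B = ((14−4)/6)² = 2.778
te_C = (2 + 4·4 + 6)/6 = 24/6 = 4; σ²_C = ((6−2)/6)² = 0.444
te_D = (1 + 4·2 + 15)/6 = 24/6 = 4; σ²_D = ((15−1)/6)² = 5.444
te_E = (6 + 4·12 + 24)/6 = 78/6 = 13; σ²_E = ((24−6)/6)² = 9.000
te_F = (11 + 4·14 + 23)/6 = 90/6 = 15; σ²_F = ((23−11)/6)² = 4.000
te_G = (3 + 4·6 + 15)/6 = 42/6 = 7; σ²_G = ((15−3)/6)² = 4.000
te_H = (1 + 4·6 + 17)/6 = 42/6 = 7; σ²_H = ((17−1)/6)² = 7.111
te_I = (1 + 4·3 + 5)/6 = 18/6 = 3; σ²_I = ((5−1)/6)² = 0.444
te_J = (1 + 4·2 + 3)/6 = 12/6 = 2; σ²_J = ((3−1)/6)² = 0.111

Forward pass:
ES_A = 0; EF_A = 7
ES_B = 0; EF_B = 9
ES_C = 0; EF_C = 4
ES_D = 0; EF_D = 4
ES_E = 4; EF_E = 4+13 = 17
ES_F = 9; EF_F = 9+15 = 24
ES_G = max(EF_C=4, EF_D=4) = 4; EF_G = 4+7 = 11
ES_H = 24; EF_H = 24+7 = 31
ES_I = max(EF_C=4, EF_E=17) = 17; EF_I = 17+3 = 20
ES_J = max(EF_A=7, EF_C=4, EF_G=11, EF_H=31, EF_I=20) = 31; EF_J = 31+2 = 33
Expected project duration μ = 33 days. Critical path: B → F → H → J.

Variances on critical path: σ²_B=2.778, σ²_F=4.000, σ²_H=7.111, σ²_J=0.111.
Largest is σ²_H = 7.111.

H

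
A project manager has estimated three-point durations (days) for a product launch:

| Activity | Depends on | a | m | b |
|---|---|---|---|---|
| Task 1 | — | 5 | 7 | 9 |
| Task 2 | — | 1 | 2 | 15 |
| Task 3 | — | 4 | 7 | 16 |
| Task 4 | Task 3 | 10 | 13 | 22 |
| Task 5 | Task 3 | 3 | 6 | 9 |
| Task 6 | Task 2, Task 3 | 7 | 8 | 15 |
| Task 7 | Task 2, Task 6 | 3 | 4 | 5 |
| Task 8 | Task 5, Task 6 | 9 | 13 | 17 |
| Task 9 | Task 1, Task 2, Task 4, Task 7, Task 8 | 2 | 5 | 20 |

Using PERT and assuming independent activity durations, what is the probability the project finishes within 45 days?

0.975

te_Task 1 = (5 + 4·7 + 9)/6 = 42/6 = 7; σ²_Task 1 = ((9−5)/6)² = 0.444
te_Task 2 = (1 + 4·2 + 15)/6 = 24/6 = 4; σ²_Task 2 = ((15−1)/6)² = 5.444
te_Task 3 = (4 + 4·7 + 16)/6 = 48/6 = 8; σ²_Task 3 = ((16−4)/6)² = 4.000
te_Task 4 = (10 + 4·13 + 22)/6 = 84/6 = 14; σ²_Task 4 = ((22−10)/6)² = 4.000
te_Task 5 = (3 + 4·6 + 9)/6 = 36/6 = 6; σ²_Task 5 = ((9−3)/6)² = 1.000
te_Task 6 = (7 + 4·8 + 15)/6 = 54/6 = 9; σ²_Task 6 = ((15−7)/6)² = 1.778
te_Task 7 = (3 + 4·4 + 5)/6 = 24/6 = 4; σ²_Task 7 = ((5−3)/6)² = 0.111
te_Task 8 = (9 + 4·13 + 17)/6 = 78/6 = 13; σ²_Task 8 = ((17−9)/6)² = 1.778
te_Task 9 = (2 + 4·5 + 20)/6 = 42/6 = 7; σ²_Task 9 = ((20−2)/6)² = 9.000

Forward pass:
ES_Task 1 = 0; EF_Task 1 = 7
ES_Task 2 = 0; EF_Task 2 = 4
ES_Task 3 = 0; EF_Task 3 = 8
ES_Task 4 = 8; EF_Task 4 = 8+14 = 22
ES_Task 5 = 8; EF_Task 5 = 8+6 = 14
ES_Task 6 = max(EF_Task 2=4, EF_Task 3=8) = 8; EF_Task 6 = 8+9 = 17
ES_Task 7 = max(EF_Task 2=4, EF_Task 6=17) = 17; EF_Task 7 = 17+4 = 21
ES_Task 8 = max(EF_Task 5=14, EF_Task 6=17) = 17; EF_Task 8 = 17+13 = 30
ES_Task 9 = max(EF_Task 1=7, EF_Task 2=4, EF_Task 4=22, EF_Task 7=21, EF_Task 8=30) = 30; EF_Task 9 = 30+7 = 37
Expected project duration μ = 37 days. Critical path: Task 3 → Task 6 → Task 8 → Task 9.

Variance along critical path = 4.000 + 1.778 + 1.778 + 9.000 = 16.556; σ = √16.556 = 4.069 days.
Z = (45 − 37) / 4.069 = 1.966
P(T ≤ 45) = Φ(1.966) ≈ 0.975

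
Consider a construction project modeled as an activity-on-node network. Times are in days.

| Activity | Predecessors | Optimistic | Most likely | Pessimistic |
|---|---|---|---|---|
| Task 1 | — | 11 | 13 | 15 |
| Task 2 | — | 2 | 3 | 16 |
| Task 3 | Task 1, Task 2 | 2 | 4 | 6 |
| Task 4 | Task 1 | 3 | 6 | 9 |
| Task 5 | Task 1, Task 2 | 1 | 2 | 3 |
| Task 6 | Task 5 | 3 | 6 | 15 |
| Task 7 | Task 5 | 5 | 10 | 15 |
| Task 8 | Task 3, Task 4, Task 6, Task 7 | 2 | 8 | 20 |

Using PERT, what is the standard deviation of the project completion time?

3.51 days

te_Task 1 = (11 + 4·13 + 15)/6 = 78/6 = 13; σ²_Task 1 = ((15−11)/6)² = 0.444
te_Task 2 = (2 + 4·3 + 16)/6 = 30/6 = 5; σ²_Task 2 = ((16−2)/6)² = 5.444
te_Task 3 = (2 + 4·4 + 6)/6 = 24/6 = 4; σ²_Task 3 = ((6−2)/6)² = 0.444
te_Task 4 = (3 + 4·6 + 9)/6 = 36/6 = 6; σ²_Task 4 = ((9−3)/6)² = 1.000
te_Task 5 = (1 + 4·2 + 3)/6 = 12/6 = 2; σ²_Task 5 = ((3−1)/6)² = 0.111
te_Task 6 = (3 + 4·6 + 15)/6 = 42/6 = 7; σ²_Task 6 = ((15−3)/6)² = 4.000
te_Task 7 = (5 + 4·10 + 15)/6 = 60/6 = 10; σ²_Task 7 = ((15−5)/6)² = 2.778
te_Task 8 = (2 + 4·8 + 20)/6 = 54/6 = 9; σ²_Task 8 = ((20−2)/6)² = 9.000

Forward pass:
ES_Task 1 = 0; EF_Task 1 = 13
ES_Task 2 = 0; EF_Task 2 = 5
ES_Task 3 = max(EF_Task 1=13, EF_Task 2=5) = 13; EF_Task 3 = 13+4 = 17
ES_Task 4 = 13; EF_Task 4 = 13+6 = 19
ES_Task 5 = max(EF_Task 1=13, EF_Task 2=5) = 13; EF_Task 5 = 13+2 = 15
ES_Task 6 = 15; EF_Task 6 = 15+7 = 22
ES_Task 7 = 15; EF_Task 7 = 15+10 = 25
ES_Task 8 = max(EF_Task 3=17, EF_Task 4=19, EF_Task 6=22, EF_Task 7=25) = 25; EF_Task 8 = 25+9 = 34
Expected project duration μ = 34 days. Critical path: Task 1 → Task 5 → Task 7 → Task 8.

Variance along critical path = 0.444 + 0.111 + 2.778 + 9.000 = 12.333
σ = √12.333 = 3.512 days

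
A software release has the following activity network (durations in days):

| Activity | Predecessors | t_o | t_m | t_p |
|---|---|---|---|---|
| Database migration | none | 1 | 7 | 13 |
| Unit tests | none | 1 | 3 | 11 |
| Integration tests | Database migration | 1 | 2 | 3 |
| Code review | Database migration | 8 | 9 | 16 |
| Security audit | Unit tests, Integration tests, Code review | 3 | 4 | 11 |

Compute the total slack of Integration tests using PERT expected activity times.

8 days

te_Database migration = (1 + 4·7 + 13)/6 = 42/6 = 7
te_Unit tests = (1 + 4·3 + 11)/6 = 24/6 = 4
te_Integration tests = (1 + 4·2 + 3)/6 = 12/6 = 2
te_Code review = (8 + 4·9 + 16)/6 = 60/6 = 10
te_Security audit = (3 + 4·4 + 11)/6 = 30/6 = 5

Forward pass:
ES_Database migration = 0; EF_Database migration = 7
ES_Unit tests = 0; EF_Unit tests = 4
ES_Integration tests = 7; EF_Integration tests = 7+2 = 9
ES_Code review = 7; EF_Code review = 7+10 = 17
ES_Security audit = max(EF_Unit tests=4, EF_Integration tests=9, EF_Code review=17) = 17; EF_Security audit = 17+5 = 22
Expected project duration μ = 22 days. Critical path: Database migration → Code review → Security audit.

Backward pass:
LF_Security audit = 22; LS_Security audit = 22−5 = 17
LF_Code review = LS_Security audit = 17; LS_Code review = 17−10 = 7
LF_Integration tests = LS_Security audit = 17; LS_Integration tests = 17−2 = 15
LF_Unit tests = LS_Security audit = 17; LS_Unit tests = 17−4 = 13
LF_Database migration = min(LS_Integration tests=15, LS_Code review=7) = 7; LS_Database migration = 7−7 = 0
Slack_Integration tests = LS_Integration tests − ES_Integration tests = 15 − 7 = 8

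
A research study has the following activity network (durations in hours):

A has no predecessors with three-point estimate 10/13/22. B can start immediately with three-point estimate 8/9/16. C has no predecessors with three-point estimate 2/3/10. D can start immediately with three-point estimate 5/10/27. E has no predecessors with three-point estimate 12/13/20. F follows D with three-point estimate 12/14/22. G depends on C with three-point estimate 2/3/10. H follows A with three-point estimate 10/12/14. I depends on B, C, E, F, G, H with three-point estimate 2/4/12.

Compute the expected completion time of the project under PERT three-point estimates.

te_A = (10 + 4·13 + 22)/6 = 84/6 = 14
te_B = (8 + 4·9 + 16)/6 = 60/6 = 10
te_C = (2 + 4·3 + 10)/6 = 24/6 = 4
te_D = (5 + 4·10 + 27)/6 = 72/6 = 12
te_E = (12 + 4·13 + 20)/6 = 84/6 = 14
te_F = (12 + 4·14 + 22)/6 = 90/6 = 15
te_G = (2 + 4·3 + 10)/6 = 24/6 = 4
te_H = (10 + 4·12 + 14)/6 = 72/6 = 12
te_I = (2 + 4·4 + 12)/6 = 30/6 = 5

Forward pass:
ES_A = 0; EF_A = 14
ES_B = 0; EF_B = 10
ES_C = 0; EF_C = 4
ES_D = 0; EF_D = 12
ES_E = 0; EF_E = 14
ES_F = 12; EF_F = 12+15 = 27
ES_G = 4; EF_G = 4+4 = 8
ES_H = 14; EF_H = 14+12 = 26
ES_I = max(EF_B=10, EF_C=4, EF_E=14, EF_F=27, EF_G=8, EF_H=26) = 27; EF_I = 27+5 = 32
Expected project duration μ = 32 hours. Critical path: D → F → I.

32 hours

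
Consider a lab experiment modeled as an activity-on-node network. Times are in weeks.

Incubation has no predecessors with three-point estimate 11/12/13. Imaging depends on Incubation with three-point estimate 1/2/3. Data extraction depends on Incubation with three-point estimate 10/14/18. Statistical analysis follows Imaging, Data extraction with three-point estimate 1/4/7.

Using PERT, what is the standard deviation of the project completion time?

1.70 weeks

te_Incubation = (11 + 4·12 + 13)/6 = 72/6 = 12; σ²_Incubation = ((13−11)/6)² = 0.111
te_Imaging = (1 + 4·2 + 3)/6 = 12/6 = 2; σ²_Imaging = ((3−1)/6)² = 0.111
te_Data extraction = (10 + 4·14 + 18)/6 = 84/6 = 14; σ²_Data extraction = ((18−10)/6)² = 1.778
te_Statistical analysis = (1 + 4·4 + 7)/6 = 24/6 = 4; σ²_Statistical analysis = ((7−1)/6)² = 1.000

Forward pass:
ES_Incubation = 0; EF_Incubation = 12
ES_Imaging = 12; EF_Imaging = 12+2 = 14
ES_Data extraction = 12; EF_Data extraction = 12+14 = 26
ES_Statistical analysis = max(EF_Imaging=14, EF_Data extraction=26) = 26; EF_Statistical analysis = 26+4 = 30
Expected project duration μ = 30 weeks. Critical path: Incubation → Data extraction → Statistical analysis.

Variance along critical path = 0.111 + 1.778 + 1.000 = 2.889
σ = √2.889 = 1.700 weeks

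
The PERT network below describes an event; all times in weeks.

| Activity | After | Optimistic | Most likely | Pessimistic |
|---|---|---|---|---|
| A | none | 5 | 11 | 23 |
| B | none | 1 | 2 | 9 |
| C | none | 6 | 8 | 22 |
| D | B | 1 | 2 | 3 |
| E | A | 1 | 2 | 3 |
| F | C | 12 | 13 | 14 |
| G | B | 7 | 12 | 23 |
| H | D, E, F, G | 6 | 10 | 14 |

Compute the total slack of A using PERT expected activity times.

te_A = (5 + 4·11 + 23)/6 = 72/6 = 12
te_B = (1 + 4·2 + 9)/6 = 18/6 = 3
te_C = (6 + 4·8 + 22)/6 = 60/6 = 10
te_D = (1 + 4·2 + 3)/6 = 12/6 = 2
te_E = (1 + 4·2 + 3)/6 = 12/6 = 2
te_F = (12 + 4·13 + 14)/6 = 78/6 = 13
te_G = (7 + 4·12 + 23)/6 = 78/6 = 13
te_H = (6 + 4·10 + 14)/6 = 60/6 = 10

Forward pass:
ES_A = 0; EF_A = 12
ES_B = 0; EF_B = 3
ES_C = 0; EF_C = 10
ES_D = 3; EF_D = 3+2 = 5
ES_E = 12; EF_E = 12+2 = 14
ES_F = 10; EF_F = 10+13 = 23
ES_G = 3; EF_G = 3+13 = 16
ES_H = max(EF_D=5, EF_E=14, EF_F=23, EF_G=16) = 23; EF_H = 23+10 = 33
Expected project duration μ = 33 weeks. Critical path: C → F → H.

Backward pass:
LF_H = 33; LS_H = 33−10 = 23
LF_G = LS_H = 23; LS_G = 23−13 = 10
LF_F = LS_H = 23; LS_F = 23−13 = 10
LF_E = LS_H = 23; LS_E = 23−2 = 21
LF_D = LS_H = 23; LS_D = 23−2 = 21
LF_C = LS_F = 10; LS_C = 10−10 = 0
LF_B = min(LS_D=21, LS_G=10) = 10; LS_B = 10−3 = 7
LF_A = LS_E = 21; LS_A = 21−12 = 9
Slack_A = LS_A − ES_A = 9 − 0 = 9

9 weeks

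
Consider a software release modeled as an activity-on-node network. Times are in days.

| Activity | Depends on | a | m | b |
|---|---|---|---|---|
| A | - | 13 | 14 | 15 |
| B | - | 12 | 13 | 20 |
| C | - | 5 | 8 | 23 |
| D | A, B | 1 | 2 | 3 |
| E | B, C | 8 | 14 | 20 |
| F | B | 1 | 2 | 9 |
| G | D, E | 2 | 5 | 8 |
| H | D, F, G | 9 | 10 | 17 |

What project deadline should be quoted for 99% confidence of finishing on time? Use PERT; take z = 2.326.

50.8 days

te_A = (13 + 4·14 + 15)/6 = 84/6 = 14; σ²_A = ((15−13)/6)² = 0.111
te_B = (12 + 4·13 + 20)/6 = 84/6 = 14; σ²_B = ((20−12)/6)² = 1.778
te_C = (5 + 4·8 + 23)/6 = 60/6 = 10; σ²_C = ((23−5)/6)² = 9.000
te_D = (1 + 4·2 + 3)/6 = 12/6 = 2; σ²_D = ((3−1)/6)² = 0.111
te_E = (8 + 4·14 + 20)/6 = 84/6 = 14; σ²_E = ((20−8)/6)² = 4.000
te_F = (1 + 4·2 + 9)/6 = 18/6 = 3; σ²_F = ((9−1)/6)² = 1.778
te_G = (2 + 4·5 + 8)/6 = 30/6 = 5; σ²_G = ((8−2)/6)² = 1.000
te_H = (9 + 4·10 + 17)/6 = 66/6 = 11; σ²_H = ((17−9)/6)² = 1.778

Forward pass:
ES_A = 0; EF_A = 14
ES_B = 0; EF_B = 14
ES_C = 0; EF_C = 10
ES_D = max(EF_A=14, EF_B=14) = 14; EF_D = 14+2 = 16
ES_E = max(EF_B=14, EF_C=10) = 14; EF_E = 14+14 = 28
ES_F = 14; EF_F = 14+3 = 17
ES_G = max(EF_D=16, EF_E=28) = 28; EF_G = 28+5 = 33
ES_H = max(EF_D=16, EF_F=17, EF_G=33) = 33; EF_H = 33+11 = 44
Expected project duration μ = 44 days. Critical path: B → E → G → H.

Variance along critical path = 1.778 + 4.000 + 1.000 + 1.778 = 8.556; σ = 2.925 days.
D = μ + z·σ = 44 + 2.326·2.925 = 50.8 days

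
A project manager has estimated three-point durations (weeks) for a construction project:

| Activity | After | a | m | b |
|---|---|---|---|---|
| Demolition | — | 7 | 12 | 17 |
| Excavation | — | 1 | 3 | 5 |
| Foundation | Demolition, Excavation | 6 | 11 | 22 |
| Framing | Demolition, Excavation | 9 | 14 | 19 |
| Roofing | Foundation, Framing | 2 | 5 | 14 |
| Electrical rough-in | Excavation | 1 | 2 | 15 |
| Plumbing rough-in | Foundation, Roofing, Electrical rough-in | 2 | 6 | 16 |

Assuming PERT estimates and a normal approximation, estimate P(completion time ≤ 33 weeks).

0.061

te_Demolition = (7 + 4·12 + 17)/6 = 72/6 = 12; σ²_Demolition = ((17−7)/6)² = 2.778
te_Excavation = (1 + 4·3 + 5)/6 = 18/6 = 3; σ²_Excavation = ((5−1)/6)² = 0.444
te_Foundation = (6 + 4·11 + 22)/6 = 72/6 = 12; σ²_Foundation = ((22−6)/6)² = 7.111
te_Framing = (9 + 4·14 + 19)/6 = 84/6 = 14; σ²_Framing = ((19−9)/6)² = 2.778
te_Roofing = (2 + 4·5 + 14)/6 = 36/6 = 6; σ²_Roofing = ((14−2)/6)² = 4.000
te_Electrical rough-in = (1 + 4·2 + 15)/6 = 24/6 = 4; σ²_Electrical rough-in = ((15−1)/6)² = 5.444
te_Plumbing rough-in = (2 + 4·6 + 16)/6 = 42/6 = 7; σ²_Plumbing rough-in = ((16−2)/6)² = 5.444

Forward pass:
ES_Demolition = 0; EF_Demolition = 12
ES_Excavation = 0; EF_Excavation = 3
ES_Foundation = max(EF_Demolition=12, EF_Excavation=3) = 12; EF_Foundation = 12+12 = 24
ES_Framing = max(EF_Demolition=12, EF_Excavation=3) = 12; EF_Framing = 12+14 = 26
ES_Roofing = max(EF_Foundation=24, EF_Framing=26) = 26; EF_Roofing = 26+6 = 32
ES_Electrical rough-in = 3; EF_Electrical rough-in = 3+4 = 7
ES_Plumbing rough-in = max(EF_Foundation=24, EF_Roofing=32, EF_Electrical rough-in=7) = 32; EF_Plumbing rough-in = 32+7 = 39
Expected project duration μ = 39 weeks. Critical path: Demolition → Framing → Roofing → Plumbing rough-in.

Variance along critical path = 2.778 + 2.778 + 4.000 + 5.444 = 15.000; σ = √15.000 = 3.873 weeks.
Z = (33 − 39) / 3.873 = -1.549
P(T ≤ 33) = Φ(-1.549) ≈ 0.061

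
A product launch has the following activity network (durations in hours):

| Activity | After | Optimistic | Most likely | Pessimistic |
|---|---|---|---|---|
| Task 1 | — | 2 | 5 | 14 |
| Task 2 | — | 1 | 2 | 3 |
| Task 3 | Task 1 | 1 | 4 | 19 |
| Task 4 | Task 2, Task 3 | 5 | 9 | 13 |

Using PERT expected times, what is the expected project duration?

21 hours

te_Task 1 = (2 + 4·5 + 14)/6 = 36/6 = 6
te_Task 2 = (1 + 4·2 + 3)/6 = 12/6 = 2
te_Task 3 = (1 + 4·4 + 19)/6 = 36/6 = 6
te_Task 4 = (5 + 4·9 + 13)/6 = 54/6 = 9

Forward pass:
ES_Task 1 = 0; EF_Task 1 = 6
ES_Task 2 = 0; EF_Task 2 = 2
ES_Task 3 = 6; EF_Task 3 = 6+6 = 12
ES_Task 4 = max(EF_Task 2=2, EF_Task 3=12) = 12; EF_Task 4 = 12+9 = 21
Expected project duration μ = 21 hours. Critical path: Task 1 → Task 3 → Task 4.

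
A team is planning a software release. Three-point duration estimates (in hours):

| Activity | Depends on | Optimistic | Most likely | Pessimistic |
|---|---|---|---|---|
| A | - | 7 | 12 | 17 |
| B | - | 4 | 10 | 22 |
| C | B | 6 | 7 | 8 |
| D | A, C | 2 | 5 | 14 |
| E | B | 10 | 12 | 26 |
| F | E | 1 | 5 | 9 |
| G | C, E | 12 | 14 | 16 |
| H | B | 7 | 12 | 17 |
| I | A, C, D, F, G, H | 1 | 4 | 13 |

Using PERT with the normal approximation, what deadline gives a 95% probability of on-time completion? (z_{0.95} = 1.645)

51.5 hours

te_A = (7 + 4·12 + 17)/6 = 72/6 = 12; σ²_A = ((17−7)/6)² = 2.778
te_B = (4 + 4·10 + 22)/6 = 66/6 = 11; σ²_B = ((22−4)/6)² = 9.000
te_C = (6 + 4·7 + 8)/6 = 42/6 = 7; σ²_C = ((8−6)/6)² = 0.111
te_D = (2 + 4·5 + 14)/6 = 36/6 = 6; σ²_D = ((14−2)/6)² = 4.000
te_E = (10 + 4·12 + 26)/6 = 84/6 = 14; σ²_E = ((26−10)/6)² = 7.111
te_F = (1 + 4·5 + 9)/6 = 30/6 = 5; σ²_F = ((9−1)/6)² = 1.778
te_G = (12 + 4·14 + 16)/6 = 84/6 = 14; σ²_G = ((16−12)/6)² = 0.444
te_H = (7 + 4·12 + 17)/6 = 72/6 = 12; σ²_H = ((17−7)/6)² = 2.778
te_I = (1 + 4·4 + 13)/6 = 30/6 = 5; σ²_I = ((13−1)/6)² = 4.000

Forward pass:
ES_A = 0; EF_A = 12
ES_B = 0; EF_B = 11
ES_C = 11; EF_C = 11+7 = 18
ES_D = max(EF_A=12, EF_C=18) = 18; EF_D = 18+6 = 24
ES_E = 11; EF_E = 11+14 = 25
ES_F = 25; EF_F = 25+5 = 30
ES_G = max(EF_C=18, EF_E=25) = 25; EF_G = 25+14 = 39
ES_H = 11; EF_H = 11+12 = 23
ES_I = max(EF_A=12, EF_C=18, EF_D=24, EF_F=30, EF_G=39, EF_H=23) = 39; EF_I = 39+5 = 44
Expected project duration μ = 44 hours. Critical path: B → E → G → I.

Variance along critical path = 9.000 + 7.111 + 0.444 + 4.000 = 20.556; σ = 4.534 hours.
D = μ + z·σ = 44 + 1.645·4.534 = 51.5 hours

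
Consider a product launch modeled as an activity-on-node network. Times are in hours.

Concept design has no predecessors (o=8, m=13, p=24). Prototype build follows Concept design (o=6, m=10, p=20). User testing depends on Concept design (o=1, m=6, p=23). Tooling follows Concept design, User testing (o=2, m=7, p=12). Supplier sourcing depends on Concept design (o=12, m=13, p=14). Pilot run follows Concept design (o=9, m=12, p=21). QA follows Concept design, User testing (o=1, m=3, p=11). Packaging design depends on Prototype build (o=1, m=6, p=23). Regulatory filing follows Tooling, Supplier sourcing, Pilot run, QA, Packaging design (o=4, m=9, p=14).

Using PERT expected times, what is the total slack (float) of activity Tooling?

te_Concept design = (8 + 4·13 + 24)/6 = 84/6 = 14
te_Prototype build = (6 + 4·10 + 20)/6 = 66/6 = 11
te_User testing = (1 + 4·6 + 23)/6 = 48/6 = 8
te_Tooling = (2 + 4·7 + 12)/6 = 42/6 = 7
te_Supplier sourcing = (12 + 4·13 + 14)/6 = 78/6 = 13
te_Pilot run = (9 + 4·12 + 21)/6 = 78/6 = 13
te_QA = (1 + 4·3 + 11)/6 = 24/6 = 4
te_Packaging design = (1 + 4·6 + 23)/6 = 48/6 = 8
te_Regulatory filing = (4 + 4·9 + 14)/6 = 54/6 = 9

Forward pass:
ES_Concept design = 0; EF_Concept design = 14
ES_Prototype build = 14; EF_Prototype build = 14+11 = 25
ES_User testing = 14; EF_User testing = 14+8 = 22
ES_Tooling = max(EF_Concept design=14, EF_User testing=22) = 22; EF_Tooling = 22+7 = 29
ES_Supplier sourcing = 14; EF_Supplier sourcing = 14+13 = 27
ES_Pilot run = 14; EF_Pilot run = 14+13 = 27
ES_QA = max(EF_Concept design=14, EF_User testing=22) = 22; EF_QA = 22+4 = 26
ES_Packaging design = 25; EF_Packaging design = 25+8 = 33
ES_Regulatory filing = max(EF_Tooling=29, EF_Supplier sourcing=27, EF_Pilot run=27, EF_QA=26, EF_Packaging design=33) = 33; EF_Regulatory filing = 33+9 = 42
Expected project duration μ = 42 hours. Critical path: Concept design → Prototype build → Packaging design → Regulatory filing.

Backward pass:
LF_Regulatory filing = 42; LS_Regulatory filing = 42−9 = 33
LF_Packaging design = LS_Regulatory filing = 33; LS_Packaging design = 33−8 = 25
LF_QA = LS_Regulatory filing = 33; LS_QA = 33−4 = 29
LF_Pilot run = LS_Regulatory filing = 33; LS_Pilot run = 33−13 = 20
LF_Supplier sourcing = LS_Regulatory filing = 33; LS_Supplier sourcing = 33−13 = 20
LF_Tooling = LS_Regulatory filing = 33; LS_Tooling = 33−7 = 26
LF_User testing = min(LS_Tooling=26, LS_QA=29) = 26; LS_User testing = 26−8 = 18
LF_Prototype build = LS_Packaging design = 25; LS_Prototype build = 25−11 = 14
LF_Concept design = min(LS_Prototype build=14, LS_User testing=18, LS_Tooling=26, LS_Supplier sourcing=20, LS_Pilot run=20, LS_QA=29) = 14; LS_Concept design = 14−14 = 0
Slack_Tooling = LS_Tooling − ES_Tooling = 26 − 22 = 4

4 hours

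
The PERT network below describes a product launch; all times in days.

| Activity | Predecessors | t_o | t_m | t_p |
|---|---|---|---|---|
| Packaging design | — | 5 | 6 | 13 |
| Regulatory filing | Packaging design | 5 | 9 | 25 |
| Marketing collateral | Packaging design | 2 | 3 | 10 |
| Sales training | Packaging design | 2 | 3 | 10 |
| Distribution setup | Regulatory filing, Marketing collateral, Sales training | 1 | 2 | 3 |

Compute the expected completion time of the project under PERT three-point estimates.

20 days

te_Packaging design = (5 + 4·6 + 13)/6 = 42/6 = 7
te_Regulatory filing = (5 + 4·9 + 25)/6 = 66/6 = 11
te_Marketing collateral = (2 + 4·3 + 10)/6 = 24/6 = 4
te_Sales training = (2 + 4·3 + 10)/6 = 24/6 = 4
te_Distribution setup = (1 + 4·2 + 3)/6 = 12/6 = 2

Forward pass:
ES_Packaging design = 0; EF_Packaging design = 7
ES_Regulatory filing = 7; EF_Regulatory filing = 7+11 = 18
ES_Marketing collateral = 7; EF_Marketing collateral = 7+4 = 11
ES_Sales training = 7; EF_Sales training = 7+4 = 11
ES_Distribution setup = max(EF_Regulatory filing=18, EF_Marketing collateral=11, EF_Sales training=11) = 18; EF_Distribution setup = 18+2 = 20
Expected project duration μ = 20 days. Critical path: Packaging design → Regulatory filing → Distribution setup.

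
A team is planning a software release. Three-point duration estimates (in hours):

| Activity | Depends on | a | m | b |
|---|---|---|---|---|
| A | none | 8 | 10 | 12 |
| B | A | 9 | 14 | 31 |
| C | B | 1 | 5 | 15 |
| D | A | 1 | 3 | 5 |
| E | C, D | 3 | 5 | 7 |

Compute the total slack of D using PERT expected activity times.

te_A = (8 + 4·10 + 12)/6 = 60/6 = 10
te_B = (9 + 4·14 + 31)/6 = 96/6 = 16
te_C = (1 + 4·5 + 15)/6 = 36/6 = 6
te_D = (1 + 4·3 + 5)/6 = 18/6 = 3
te_E = (3 + 4·5 + 7)/6 = 30/6 = 5

Forward pass:
ES_A = 0; EF_A = 10
ES_B = 10; EF_B = 10+16 = 26
ES_C = 26; EF_C = 26+6 = 32
ES_D = 10; EF_D = 10+3 = 13
ES_E = max(EF_C=32, EF_D=13) = 32; EF_E = 32+5 = 37
Expected project duration μ = 37 hours. Critical path: A → B → C → E.

Backward pass:
LF_E = 37; LS_E = 37−5 = 32
LF_D = LS_E = 32; LS_D = 32−3 = 29
LF_C = LS_E = 32; LS_C = 32−6 = 26
LF_B = LS_C = 26; LS_B = 26−16 = 10
LF_A = min(LS_B=10, LS_D=29) = 10; LS_A = 10−10 = 0
Slack_D = LS_D − ES_D = 29 − 10 = 19

19 hours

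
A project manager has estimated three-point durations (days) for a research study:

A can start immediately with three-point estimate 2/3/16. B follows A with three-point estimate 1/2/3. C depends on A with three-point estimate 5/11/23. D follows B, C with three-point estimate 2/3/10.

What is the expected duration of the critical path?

te_A = (2 + 4·3 + 16)/6 = 30/6 = 5
te_B = (1 + 4·2 + 3)/6 = 12/6 = 2
te_C = (5 + 4·11 + 23)/6 = 72/6 = 12
te_D = (2 + 4·3 + 10)/6 = 24/6 = 4

Forward pass:
ES_A = 0; EF_A = 5
ES_B = 5; EF_B = 5+2 = 7
ES_C = 5; EF_C = 5+12 = 17
ES_D = max(EF_B=7, EF_C=17) = 17; EF_D = 17+4 = 21
Expected project duration μ = 21 days. Critical path: A → C → D.

21 days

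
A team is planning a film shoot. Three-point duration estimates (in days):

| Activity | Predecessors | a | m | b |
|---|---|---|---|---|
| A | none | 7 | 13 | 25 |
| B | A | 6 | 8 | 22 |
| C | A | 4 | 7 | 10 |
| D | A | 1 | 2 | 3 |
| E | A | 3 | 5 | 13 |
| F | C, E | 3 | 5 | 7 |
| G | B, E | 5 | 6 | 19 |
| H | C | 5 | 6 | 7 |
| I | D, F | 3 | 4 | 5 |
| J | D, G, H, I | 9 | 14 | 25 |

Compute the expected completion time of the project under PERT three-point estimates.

47 days

te_A = (7 + 4·13 + 25)/6 = 84/6 = 14
te_B = (6 + 4·8 + 22)/6 = 60/6 = 10
te_C = (4 + 4·7 + 10)/6 = 42/6 = 7
te_D = (1 + 4·2 + 3)/6 = 12/6 = 2
te_E = (3 + 4·5 + 13)/6 = 36/6 = 6
te_F = (3 + 4·5 + 7)/6 = 30/6 = 5
te_G = (5 + 4·6 + 19)/6 = 48/6 = 8
te_H = (5 + 4·6 + 7)/6 = 36/6 = 6
te_I = (3 + 4·4 + 5)/6 = 24/6 = 4
te_J = (9 + 4·14 + 25)/6 = 90/6 = 15

Forward pass:
ES_A = 0; EF_A = 14
ES_B = 14; EF_B = 14+10 = 24
ES_C = 14; EF_C = 14+7 = 21
ES_D = 14; EF_D = 14+2 = 16
ES_E = 14; EF_E = 14+6 = 20
ES_F = max(EF_C=21, EF_E=20) = 21; EF_F = 21+5 = 26
ES_G = max(EF_B=24, EF_E=20) = 24; EF_G = 24+8 = 32
ES_H = 21; EF_H = 21+6 = 27
ES_I = max(EF_D=16, EF_F=26) = 26; EF_I = 26+4 = 30
ES_J = max(EF_D=16, EF_G=32, EF_H=27, EF_I=30) = 32; EF_J = 32+15 = 47
Expected project duration μ = 47 days. Critical path: A → B → G → J.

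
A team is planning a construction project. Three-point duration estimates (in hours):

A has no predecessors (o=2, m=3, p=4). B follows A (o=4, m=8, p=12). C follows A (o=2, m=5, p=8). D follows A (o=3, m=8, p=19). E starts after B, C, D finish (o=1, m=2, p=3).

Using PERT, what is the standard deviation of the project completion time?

te_A = (2 + 4·3 + 4)/6 = 18/6 = 3; σ²_A = ((4−2)/6)² = 0.111
te_B = (4 + 4·8 + 12)/6 = 48/6 = 8; σ²_B = ((12−4)/6)² = 1.778
te_C = (2 + 4·5 + 8)/6 = 30/6 = 5; σ²_C = ((8−2)/6)² = 1.000
te_D = (3 + 4·8 + 19)/6 = 54/6 = 9; σ²_D = ((19−3)/6)² = 7.111
te_E = (1 + 4·2 + 3)/6 = 12/6 = 2; σ²_E = ((3−1)/6)² = 0.111

Forward pass:
ES_A = 0; EF_A = 3
ES_B = 3; EF_B = 3+8 = 11
ES_C = 3; EF_C = 3+5 = 8
ES_D = 3; EF_D = 3+9 = 12
ES_E = max(EF_B=11, EF_C=8, EF_D=12) = 12; EF_E = 12+2 = 14
Expected project duration μ = 14 hours. Critical path: A → D → E.

Variance along critical path = 0.111 + 7.111 + 0.111 = 7.333
σ = √7.333 = 2.708 hours

2.71 hours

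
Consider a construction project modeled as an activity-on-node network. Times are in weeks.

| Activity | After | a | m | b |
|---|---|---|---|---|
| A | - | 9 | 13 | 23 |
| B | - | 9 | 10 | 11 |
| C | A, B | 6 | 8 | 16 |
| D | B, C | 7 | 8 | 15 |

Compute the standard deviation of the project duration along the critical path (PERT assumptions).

3.16 weeks

te_A = (9 + 4·13 + 23)/6 = 84/6 = 14; σ²_A = ((23−9)/6)² = 5.444
te_B = (9 + 4·10 + 11)/6 = 60/6 = 10; σ²_B = ((11−9)/6)² = 0.111
te_C = (6 + 4·8 + 16)/6 = 54/6 = 9; σ²_C = ((16−6)/6)² = 2.778
te_D = (7 + 4·8 + 15)/6 = 54/6 = 9; σ²_D = ((15−7)/6)² = 1.778

Forward pass:
ES_A = 0; EF_A = 14
ES_B = 0; EF_B = 10
ES_C = max(EF_A=14, EF_B=10) = 14; EF_C = 14+9 = 23
ES_D = max(EF_B=10, EF_C=23) = 23; EF_D = 23+9 = 32
Expected project duration μ = 32 weeks. Critical path: A → C → D.

Variance along critical path = 5.444 + 2.778 + 1.778 = 10.000
σ = √10.000 = 3.162 weeks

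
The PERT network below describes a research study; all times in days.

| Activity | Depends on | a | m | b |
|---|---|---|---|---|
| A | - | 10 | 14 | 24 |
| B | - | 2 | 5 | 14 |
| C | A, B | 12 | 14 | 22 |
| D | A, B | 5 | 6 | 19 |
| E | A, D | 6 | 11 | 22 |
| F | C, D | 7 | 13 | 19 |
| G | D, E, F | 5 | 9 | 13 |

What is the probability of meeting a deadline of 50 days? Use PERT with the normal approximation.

0.296

te_A = (10 + 4·14 + 24)/6 = 90/6 = 15; σ²_A = ((24−10)/6)² = 5.444
te_B = (2 + 4·5 + 14)/6 = 36/6 = 6; σ²_B = ((14−2)/6)² = 4.000
te_C = (12 + 4·14 + 22)/6 = 90/6 = 15; σ²_C = ((22−12)/6)² = 2.778
te_D = (5 + 4·6 + 19)/6 = 48/6 = 8; σ²_D = ((19−5)/6)² = 5.444
te_E = (6 + 4·11 + 22)/6 = 72/6 = 12; σ²_E = ((22−6)/6)² = 7.111
te_F = (7 + 4·13 + 19)/6 = 78/6 = 13; σ²_F = ((19−7)/6)² = 4.000
te_G = (5 + 4·9 + 13)/6 = 54/6 = 9; σ²_G = ((13−5)/6)² = 1.778

Forward pass:
ES_A = 0; EF_A = 15
ES_B = 0; EF_B = 6
ES_C = max(EF_A=15, EF_B=6) = 15; EF_C = 15+15 = 30
ES_D = max(EF_A=15, EF_B=6) = 15; EF_D = 15+8 = 23
ES_E = max(EF_A=15, EF_D=23) = 23; EF_E = 23+12 = 35
ES_F = max(EF_C=30, EF_D=23) = 30; EF_F = 30+13 = 43
ES_G = max(EF_D=23, EF_E=35, EF_F=43) = 43; EF_G = 43+9 = 52
Expected project duration μ = 52 days. Critical path: A → C → F → G.

Variance along critical path = 5.444 + 2.778 + 4.000 + 1.778 = 14.000; σ = √14.000 = 3.742 days.
Z = (50 − 52) / 3.742 = -0.535
P(T ≤ 50) = Φ(-0.535) ≈ 0.296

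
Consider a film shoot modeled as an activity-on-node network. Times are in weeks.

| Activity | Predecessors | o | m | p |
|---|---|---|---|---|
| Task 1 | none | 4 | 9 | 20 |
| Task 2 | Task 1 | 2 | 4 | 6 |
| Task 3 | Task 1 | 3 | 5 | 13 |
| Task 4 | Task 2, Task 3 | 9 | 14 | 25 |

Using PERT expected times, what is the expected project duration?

te_Task 1 = (4 + 4·9 + 20)/6 = 60/6 = 10
te_Task 2 = (2 + 4·4 + 6)/6 = 24/6 = 4
te_Task 3 = (3 + 4·5 + 13)/6 = 36/6 = 6
te_Task 4 = (9 + 4·14 + 25)/6 = 90/6 = 15

Forward pass:
ES_Task 1 = 0; EF_Task 1 = 10
ES_Task 2 = 10; EF_Task 2 = 10+4 = 14
ES_Task 3 = 10; EF_Task 3 = 10+6 = 16
ES_Task 4 = max(EF_Task 2=14, EF_Task 3=16) = 16; EF_Task 4 = 16+15 = 31
Expected project duration μ = 31 weeks. Critical path: Task 1 → Task 3 → Task 4.

31 weeks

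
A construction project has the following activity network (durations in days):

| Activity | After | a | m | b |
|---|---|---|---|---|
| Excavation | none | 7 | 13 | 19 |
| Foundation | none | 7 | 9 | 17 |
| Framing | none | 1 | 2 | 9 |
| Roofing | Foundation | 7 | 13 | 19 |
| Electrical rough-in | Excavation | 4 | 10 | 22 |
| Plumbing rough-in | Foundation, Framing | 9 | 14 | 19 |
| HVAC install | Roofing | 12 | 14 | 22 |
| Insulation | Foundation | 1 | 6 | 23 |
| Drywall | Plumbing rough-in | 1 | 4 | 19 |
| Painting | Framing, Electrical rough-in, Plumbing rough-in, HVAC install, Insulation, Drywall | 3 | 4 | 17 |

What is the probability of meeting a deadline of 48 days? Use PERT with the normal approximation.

te_Excavation = (7 + 4·13 + 19)/6 = 78/6 = 13; σ²_Excavation = ((19−7)/6)² = 4.000
te_Foundation = (7 + 4·9 + 17)/6 = 60/6 = 10; σ²_Foundation = ((17−7)/6)² = 2.778
te_Framing = (1 + 4·2 + 9)/6 = 18/6 = 3; σ²_Framing = ((9−1)/6)² = 1.778
te_Roofing = (7 + 4·13 + 19)/6 = 78/6 = 13; σ²_Roofing = ((19−7)/6)² = 4.000
te_Electrical rough-in = (4 + 4·10 + 22)/6 = 66/6 = 11; σ²_Electrical rough-in = ((22−4)/6)² = 9.000
te_Plumbing rough-in = (9 + 4·14 + 19)/6 = 84/6 = 14; σ²_Plumbing rough-in = ((19−9)/6)² = 2.778
te_HVAC install = (12 + 4·14 + 22)/6 = 90/6 = 15; σ²_HVAC install = ((22−12)/6)² = 2.778
te_Insulation = (1 + 4·6 + 23)/6 = 48/6 = 8; σ²_Insulation = ((23−1)/6)² = 13.444
te_Drywall = (1 + 4·4 + 19)/6 = 36/6 = 6; σ²_Drywall = ((19−1)/6)² = 9.000
te_Painting = (3 + 4·4 + 17)/6 = 36/6 = 6; σ²_Painting = ((17−3)/6)² = 5.444

Forward pass:
ES_Excavation = 0; EF_Excavation = 13
ES_Foundation = 0; EF_Foundation = 10
ES_Framing = 0; EF_Framing = 3
ES_Roofing = 10; EF_Roofing = 10+13 = 23
ES_Electrical rough-in = 13; EF_Electrical rough-in = 13+11 = 24
ES_Plumbing rough-in = max(EF_Foundation=10, EF_Framing=3) = 10; EF_Plumbing rough-in = 10+14 = 24
ES_HVAC install = 23; EF_HVAC install = 23+15 = 38
ES_Insulation = 10; EF_Insulation = 10+8 = 18
ES_Drywall = 24; EF_Drywall = 24+6 = 30
ES_Painting = max(EF_Framing=3, EF_Electrical rough-in=24, EF_Plumbing rough-in=24, EF_HVAC install=38, EF_Insulation=18, EF_Drywall=30) = 38; EF_Painting = 38+6 = 44
Expected project duration μ = 44 days. Critical path: Foundation → Roofing → HVAC install → Painting.

Variance along critical path = 2.778 + 4.000 + 2.778 + 5.444 = 15.000; σ = √15.000 = 3.873 days.
Z = (48 − 44) / 3.873 = 1.033
P(T ≤ 48) = Φ(1.033) ≈ 0.849

0.849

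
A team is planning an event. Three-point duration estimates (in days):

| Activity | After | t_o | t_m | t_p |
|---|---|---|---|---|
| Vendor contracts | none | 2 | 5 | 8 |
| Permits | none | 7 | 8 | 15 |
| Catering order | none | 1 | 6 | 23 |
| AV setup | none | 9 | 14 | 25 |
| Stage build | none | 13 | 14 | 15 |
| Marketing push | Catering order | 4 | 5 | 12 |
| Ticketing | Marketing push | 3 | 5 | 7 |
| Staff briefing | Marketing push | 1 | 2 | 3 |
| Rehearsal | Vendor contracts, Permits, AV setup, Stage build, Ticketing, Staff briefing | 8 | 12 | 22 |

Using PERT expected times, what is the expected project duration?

32 days

te_Vendor contracts = (2 + 4·5 + 8)/6 = 30/6 = 5
te_Permits = (7 + 4·8 + 15)/6 = 54/6 = 9
te_Catering order = (1 + 4·6 + 23)/6 = 48/6 = 8
te_AV setup = (9 + 4·14 + 25)/6 = 90/6 = 15
te_Stage build = (13 + 4·14 + 15)/6 = 84/6 = 14
te_Marketing push = (4 + 4·5 + 12)/6 = 36/6 = 6
te_Ticketing = (3 + 4·5 + 7)/6 = 30/6 = 5
te_Staff briefing = (1 + 4·2 + 3)/6 = 12/6 = 2
te_Rehearsal = (8 + 4·12 + 22)/6 = 78/6 = 13

Forward pass:
ES_Vendor contracts = 0; EF_Vendor contracts = 5
ES_Permits = 0; EF_Permits = 9
ES_Catering order = 0; EF_Catering order = 8
ES_AV setup = 0; EF_AV setup = 15
ES_Stage build = 0; EF_Stage build = 14
ES_Marketing push = 8; EF_Marketing push = 8+6 = 14
ES_Ticketing = 14; EF_Ticketing = 14+5 = 19
ES_Staff briefing = 14; EF_Staff briefing = 14+2 = 16
ES_Rehearsal = max(EF_Vendor contracts=5, EF_Permits=9, EF_AV setup=15, EF_Stage build=14, EF_Ticketing=19, EF_Staff briefing=16) = 19; EF_Rehearsal = 19+13 = 32
Expected project duration μ = 32 days. Critical path: Catering order → Marketing push → Ticketing → Rehearsal.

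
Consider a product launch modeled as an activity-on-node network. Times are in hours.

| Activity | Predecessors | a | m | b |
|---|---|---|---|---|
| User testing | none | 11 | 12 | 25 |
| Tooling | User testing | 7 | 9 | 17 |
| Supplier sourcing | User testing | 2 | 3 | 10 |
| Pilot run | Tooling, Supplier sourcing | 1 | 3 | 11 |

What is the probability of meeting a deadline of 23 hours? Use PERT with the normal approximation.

te_User testing = (11 + 4·12 + 25)/6 = 84/6 = 14; σ²_User testing = ((25−11)/6)² = 5.444
te_Tooling = (7 + 4·9 + 17)/6 = 60/6 = 10; σ²_Tooling = ((17−7)/6)² = 2.778
te_Supplier sourcing = (2 + 4·3 + 10)/6 = 24/6 = 4; σ²_Supplier sourcing = ((10−2)/6)² = 1.778
te_Pilot run = (1 + 4·3 + 11)/6 = 24/6 = 4; σ²_Pilot run = ((11−1)/6)² = 2.778

Forward pass:
ES_User testing = 0; EF_User testing = 14
ES_Tooling = 14; EF_Tooling = 14+10 = 24
ES_Supplier sourcing = 14; EF_Supplier sourcing = 14+4 = 18
ES_Pilot run = max(EF_Tooling=24, EF_Supplier sourcing=18) = 24; EF_Pilot run = 24+4 = 28
Expected project duration μ = 28 hours. Critical path: User testing → Tooling → Pilot run.

Variance along critical path = 5.444 + 2.778 + 2.778 = 11.000; σ = √11.000 = 3.317 hours.
Z = (23 − 28) / 3.317 = -1.508
P(T ≤ 23) = Φ(-1.508) ≈ 0.066

0.066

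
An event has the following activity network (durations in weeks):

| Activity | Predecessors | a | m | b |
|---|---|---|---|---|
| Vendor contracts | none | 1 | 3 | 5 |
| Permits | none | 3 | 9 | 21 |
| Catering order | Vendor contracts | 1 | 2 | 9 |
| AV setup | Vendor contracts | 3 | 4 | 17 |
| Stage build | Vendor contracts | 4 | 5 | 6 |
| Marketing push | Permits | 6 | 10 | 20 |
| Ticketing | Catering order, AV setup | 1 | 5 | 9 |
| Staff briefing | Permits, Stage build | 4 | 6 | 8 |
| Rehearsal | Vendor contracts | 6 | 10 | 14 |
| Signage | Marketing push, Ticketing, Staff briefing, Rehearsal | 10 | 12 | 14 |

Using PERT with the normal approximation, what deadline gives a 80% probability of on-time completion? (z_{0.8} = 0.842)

36.2 weeks

te_Vendor contracts = (1 + 4·3 + 5)/6 = 18/6 = 3; σ²_Vendor contracts = ((5−1)/6)² = 0.444
te_Permits = (3 + 4·9 + 21)/6 = 60/6 = 10; σ²_Permits = ((21−3)/6)² = 9.000
te_Catering order = (1 + 4·2 + 9)/6 = 18/6 = 3; σ²_Catering order = ((9−1)/6)² = 1.778
te_AV setup = (3 + 4·4 + 17)/6 = 36/6 = 6; σ²_AV setup = ((17−3)/6)² = 5.444
te_Stage build = (4 + 4·5 + 6)/6 = 30/6 = 5; σ²_Stage build = ((6−4)/6)² = 0.111
te_Marketing push = (6 + 4·10 + 20)/6 = 66/6 = 11; σ²_Marketing push = ((20−6)/6)² = 5.444
te_Ticketing = (1 + 4·5 + 9)/6 = 30/6 = 5; σ²_Ticketing = ((9−1)/6)² = 1.778
te_Staff briefing = (4 + 4·6 + 8)/6 = 36/6 = 6; σ²_Staff briefing = ((8−4)/6)² = 0.444
te_Rehearsal = (6 + 4·10 + 14)/6 = 60/6 = 10; σ²_Rehearsal = ((14−6)/6)² = 1.778
te_Signage = (10 + 4·12 + 14)/6 = 72/6 = 12; σ²_Signage = ((14−10)/6)² = 0.444

Forward pass:
ES_Vendor contracts = 0; EF_Vendor contracts = 3
ES_Permits = 0; EF_Permits = 10
ES_Catering order = 3; EF_Catering order = 3+3 = 6
ES_AV setup = 3; EF_AV setup = 3+6 = 9
ES_Stage build = 3; EF_Stage build = 3+5 = 8
ES_Marketing push = 10; EF_Marketing push = 10+11 = 21
ES_Ticketing = max(EF_Catering order=6, EF_AV setup=9) = 9; EF_Ticketing = 9+5 = 14
ES_Staff briefing = max(EF_Permits=10, EF_Stage build=8) = 10; EF_Staff briefing = 10+6 = 16
ES_Rehearsal = 3; EF_Rehearsal = 3+10 = 13
ES_Signage = max(EF_Marketing push=21, EF_Ticketing=14, EF_Staff briefing=16, EF_Rehearsal=13) = 21; EF_Signage = 21+12 = 33
Expected project duration μ = 33 weeks. Critical path: Permits → Marketing push → Signage.

Variance along critical path = 9.000 + 5.444 + 0.444 = 14.889; σ = 3.859 weeks.
D = μ + z·σ = 33 + 0.842·3.859 = 36.2 weeks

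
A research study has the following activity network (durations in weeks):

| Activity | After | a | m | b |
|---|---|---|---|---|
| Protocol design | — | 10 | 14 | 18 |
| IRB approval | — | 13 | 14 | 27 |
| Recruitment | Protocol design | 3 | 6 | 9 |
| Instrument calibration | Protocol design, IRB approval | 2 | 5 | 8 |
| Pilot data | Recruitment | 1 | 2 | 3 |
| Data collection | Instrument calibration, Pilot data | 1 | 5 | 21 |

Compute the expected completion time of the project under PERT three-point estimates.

te_Protocol design = (10 + 4·14 + 18)/6 = 84/6 = 14
te_IRB approval = (13 + 4·14 + 27)/6 = 96/6 = 16
te_Recruitment = (3 + 4·6 + 9)/6 = 36/6 = 6
te_Instrument calibration = (2 + 4·5 + 8)/6 = 30/6 = 5
te_Pilot data = (1 + 4·2 + 3)/6 = 12/6 = 2
te_Data collection = (1 + 4·5 + 21)/6 = 42/6 = 7

Forward pass:
ES_Protocol design = 0; EF_Protocol design = 14
ES_IRB approval = 0; EF_IRB approval = 16
ES_Recruitment = 14; EF_Recruitment = 14+6 = 20
ES_Instrument calibration = max(EF_Protocol design=14, EF_IRB approval=16) = 16; EF_Instrument calibration = 16+5 = 21
ES_Pilot data = 20; EF_Pilot data = 20+2 = 22
ES_Data collection = max(EF_Instrument calibration=21, EF_Pilot data=22) = 22; EF_Data collection = 22+7 = 29
Expected project duration μ = 29 weeks. Critical path: Protocol design → Recruitment → Pilot data → Data collection.

29 weeks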